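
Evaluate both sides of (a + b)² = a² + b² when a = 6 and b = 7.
LHS = (6 + 7)² = 169
RHS = 6² + 7² = 85

LHS ≠ RHS, so the equation does not hold here.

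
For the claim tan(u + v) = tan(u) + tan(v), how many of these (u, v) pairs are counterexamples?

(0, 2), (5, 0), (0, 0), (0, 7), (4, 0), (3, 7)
Testing each pair:
(0, 2): LHS = tan(2) ≈ -2.185, RHS = tan(2) ≈ -2.185 → satisfies claim
(5, 0): LHS = tan(5) ≈ -3.381, RHS = tan(5) ≈ -3.381 → satisfies claim
(0, 0): LHS = 0, RHS = 0 → satisfies claim
(0, 7): LHS = tan(7) ≈ 0.8714, RHS = tan(7) ≈ 0.8714 → satisfies claim
(4, 0): LHS = tan(4) ≈ 1.158, RHS = tan(4) ≈ 1.158 → satisfies claim
(3, 7): LHS = tan(10) ≈ 0.6484, RHS = tan(3) + tan(7) ≈ 0.7289 → counterexample

That makes 1 counterexample.

Answer: 1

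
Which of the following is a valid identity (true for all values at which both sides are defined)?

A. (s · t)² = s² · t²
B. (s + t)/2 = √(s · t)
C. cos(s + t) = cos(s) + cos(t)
A: holds — e.g. at (1, 2), both sides equal 4.
B: fails at (5, 8) — LHS = 13/2, RHS = 2·√(10) ≈ 6.325.
C: fails at (1, 4) — LHS = cos(5) ≈ 0.2837, RHS = cos(4) + cos(1) ≈ -0.1133.

Answer: A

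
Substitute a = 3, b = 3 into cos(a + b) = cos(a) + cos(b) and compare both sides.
LHS = cos(3 + 3) = cos(6) ≈ 0.9602
RHS = cos(3) + cos(3) = 2·cos(3) ≈ -1.98

LHS ≠ RHS (they differ by about 2.94), so the equation does not hold here.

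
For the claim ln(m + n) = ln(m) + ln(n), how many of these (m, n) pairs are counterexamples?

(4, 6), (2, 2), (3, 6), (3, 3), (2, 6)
4

Testing each pair:
(4, 6): LHS = ln(10) ≈ 2.303, RHS = ln(4) + ln(6) ≈ 3.178 → counterexample
(2, 2): LHS = ln(4) ≈ 1.386, RHS = 2·ln(2) ≈ 1.386 → satisfies claim
(3, 6): LHS = ln(9) ≈ 2.197, RHS = ln(3) + ln(6) ≈ 2.89 → counterexample
(3, 3): LHS = ln(6) ≈ 1.792, RHS = 2·ln(3) ≈ 2.197 → counterexample
(2, 6): LHS = ln(8) ≈ 2.079, RHS = ln(2) + ln(6) ≈ 2.485 → counterexample

That makes 4 counterexamples.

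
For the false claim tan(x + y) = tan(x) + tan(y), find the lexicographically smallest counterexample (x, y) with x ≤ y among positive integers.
Substituting (1, 1) into the claim:
LHS = tan(1 + 1) = tan(2) ≈ -2.185
RHS = tan(1) + tan(1) = 2·tan(1) ≈ 3.115

Since LHS ≠ RHS, this pair disproves the claim, and no lexicographically smaller pair (x ≤ y, positive integers) does.

For instance (3, 3) is also a counterexample (LHS = tan(6) ≈ -0.291, RHS = 2·tan(3) ≈ -0.2851), but it's lexicographically larger.

Answer: (x, y) = (1, 1)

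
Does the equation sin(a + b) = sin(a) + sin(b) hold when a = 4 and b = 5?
Fails

Substituting a = 4, b = 5:

LHS = sin(4 + 5) = sin(9) ≈ 0.4121
RHS = sin(4) + sin(5) ≈ -1.716

LHS ≠ RHS, so the equation does not hold at this point.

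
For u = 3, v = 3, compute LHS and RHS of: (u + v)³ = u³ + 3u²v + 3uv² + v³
LHS = (3 + 3)³ = 216
RHS = 3³ + 3·3²·3 + 3·3·3² + 3³ = 216

LHS = RHS: the two sides agree.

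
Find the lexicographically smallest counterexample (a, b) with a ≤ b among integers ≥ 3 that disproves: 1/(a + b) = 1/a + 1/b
(a, b) = (3, 3)

Substituting (3, 3) into the claim:
LHS = 1/(3 + 3) = 1/6
RHS = 1/3 + 1/3 = 2/3

Since LHS ≠ RHS, this pair disproves the claim, and no lexicographically smaller pair (a ≤ b, integers ≥ 3) does.

For instance (7, 9) is also a counterexample (LHS = 1/16, RHS = 16/63), but it's lexicographically larger.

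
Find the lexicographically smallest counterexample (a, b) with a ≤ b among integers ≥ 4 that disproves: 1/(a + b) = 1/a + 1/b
(a, b) = (4, 4)

Substituting (4, 4) into the claim:
LHS = 1/(4 + 4) = 1/8
RHS = 1/4 + 1/4 = 1/2

Since LHS ≠ RHS, this pair disproves the claim, and no lexicographically smaller pair (a ≤ b, integers ≥ 4) does.

For instance (5, 10) is also a counterexample (LHS = 1/15, RHS = 3/10), but it's lexicographically larger.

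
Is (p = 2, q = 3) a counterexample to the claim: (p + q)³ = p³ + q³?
Substituting p = 2, q = 3:
LHS = (2 + 3)³ = 125
RHS = 2³ + 3³ = 35

Since LHS ≠ RHS, this pair disproves the claim.

Answer: Yes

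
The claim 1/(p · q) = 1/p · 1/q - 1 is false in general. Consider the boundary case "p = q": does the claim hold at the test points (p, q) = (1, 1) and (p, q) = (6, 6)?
No, fails at both test points

At (1, 1): LHS = 1 ≠ RHS = 0
At (6, 6): LHS = 1/36 ≠ RHS = -35/36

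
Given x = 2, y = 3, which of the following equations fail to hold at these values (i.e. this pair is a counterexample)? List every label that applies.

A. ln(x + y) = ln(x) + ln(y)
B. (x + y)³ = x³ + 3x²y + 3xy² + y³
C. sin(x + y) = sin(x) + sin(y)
Evaluating each claim at the given values:
A. LHS = ln(5) ≈ 1.609, RHS = ln(2) + ln(3) ≈ 1.792 → fails here (LHS ≠ RHS)
B. LHS = 125, RHS = 125 → holds here (LHS = RHS)
C. LHS = sin(5) ≈ -0.9589, RHS = sin(3) + sin(2) ≈ 1.05 → fails here (LHS ≠ RHS)

Answer: A, C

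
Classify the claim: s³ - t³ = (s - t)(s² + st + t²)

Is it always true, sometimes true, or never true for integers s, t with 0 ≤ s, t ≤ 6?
Always true

The identity holds for every pair in the range. For instance at (s, t) = (3, 4): both sides equal -37.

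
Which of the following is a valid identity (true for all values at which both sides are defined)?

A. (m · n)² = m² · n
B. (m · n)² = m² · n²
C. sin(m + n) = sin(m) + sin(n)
A: fails at (1, 3) — LHS = 9, RHS = 3.
B: holds — e.g. at (1, 5), both sides equal 25.
C: fails at (1, 4) — LHS = sin(5) ≈ -0.9589, RHS = sin(4) + sin(1) ≈ 0.08467.

Answer: B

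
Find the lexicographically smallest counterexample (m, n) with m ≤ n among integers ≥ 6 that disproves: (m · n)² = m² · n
Substituting (6, 6) into the claim:
LHS = (6 · 6)² = 1296
RHS = 6² · 6 = 216

Since LHS ≠ RHS, this pair disproves the claim, and no lexicographically smaller pair (m ≤ n, integers ≥ 6) does.

For instance (8, 13) is also a counterexample (LHS = 10816, RHS = 832), but it's lexicographically larger.

Answer: (m, n) = (6, 6)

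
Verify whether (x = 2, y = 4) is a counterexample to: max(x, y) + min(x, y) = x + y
Substituting x = 2, y = 4:
LHS = max(2, 4) + min(2, 4) = 6
RHS = 2 + 4 = 6

The sides agree, so this pair does not disprove the claim.

Answer: No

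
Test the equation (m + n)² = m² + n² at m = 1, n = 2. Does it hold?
Substituting m = 1, n = 2:

LHS = (1 + 2)² = 9
RHS = 1² + 2² = 5

LHS ≠ RHS, so the equation does not hold at this point.

Answer: Fails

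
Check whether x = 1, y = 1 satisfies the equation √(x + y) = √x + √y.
Fails

Substituting x = 1, y = 1:

LHS = √(1 + 1) = √(2) ≈ 1.414
RHS = √1 + √1 = 2

LHS ≠ RHS, so the equation does not hold at this point.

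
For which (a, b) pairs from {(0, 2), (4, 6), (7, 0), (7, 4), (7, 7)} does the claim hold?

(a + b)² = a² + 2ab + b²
Testing each pair:
(0, 2): LHS = 4, RHS = 4 → holds
(4, 6): LHS = 100, RHS = 100 → holds
(7, 0): LHS = 49, RHS = 49 → holds
(7, 4): LHS = 121, RHS = 121 → holds
(7, 7): LHS = 196, RHS = 196 → holds

Every pair satisfies the claim.

Answer: All pairs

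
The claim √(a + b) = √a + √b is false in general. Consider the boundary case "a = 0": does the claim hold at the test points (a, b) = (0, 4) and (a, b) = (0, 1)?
At (0, 4): LHS = 2, RHS = 2 → equal
At (0, 1): LHS = 1, RHS = 1 → equal

So the claim does hold at both of these boundary points, even though it is not an identity.

Answer: Yes, holds at both test points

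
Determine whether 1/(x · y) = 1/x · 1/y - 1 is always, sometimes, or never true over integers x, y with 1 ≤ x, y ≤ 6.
Never true

The claim fails for every pair in the range. For instance at (x, y) = (5, 1): LHS = 1/5, RHS = -4/5.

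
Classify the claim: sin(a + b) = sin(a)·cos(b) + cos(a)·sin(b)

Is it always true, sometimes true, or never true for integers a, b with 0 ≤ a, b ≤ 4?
The identity holds for every pair in the range. For instance at (a, b) = (0, 2): both sides equal sin(2) ≈ 0.9093.

Answer: Always true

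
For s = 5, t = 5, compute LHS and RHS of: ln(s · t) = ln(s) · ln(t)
LHS = ln(5 · 5) = ln(25) ≈ 3.219
RHS = ln(5) · ln(5) = ln(5)² ≈ 2.59

LHS ≠ RHS (they differ by about 0.6286), so the equation does not hold here.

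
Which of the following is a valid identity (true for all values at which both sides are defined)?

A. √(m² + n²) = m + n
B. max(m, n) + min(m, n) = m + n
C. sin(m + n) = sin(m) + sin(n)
A: fails at (5, 5) — LHS = 5·√(2) ≈ 7.071, RHS = 10.
B: holds — e.g. at (2, 4), both sides equal 6.
C: fails at (3, 5) — LHS = sin(8) ≈ 0.9894, RHS = sin(5) + sin(3) ≈ -0.8178.

Answer: B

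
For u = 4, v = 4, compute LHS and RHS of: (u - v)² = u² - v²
LHS = (4 - 4)² = 0
RHS = 4² - 4² = 0

LHS = RHS: the two sides agree.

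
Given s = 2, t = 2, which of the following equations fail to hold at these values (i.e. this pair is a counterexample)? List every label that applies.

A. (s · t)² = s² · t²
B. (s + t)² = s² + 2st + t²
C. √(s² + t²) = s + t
Evaluating each claim at the given values:
A. LHS = 16, RHS = 16 → holds here (LHS = RHS)
B. LHS = 16, RHS = 16 → holds here (LHS = RHS)
C. LHS = 2·√(2) ≈ 2.828, RHS = 4 → fails here (LHS ≠ RHS)

Answer: C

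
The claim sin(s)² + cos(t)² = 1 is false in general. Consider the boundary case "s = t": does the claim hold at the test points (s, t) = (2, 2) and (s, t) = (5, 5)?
Yes, holds at both test points

At (2, 2): LHS = cos(2)² + sin(2)² = 1, RHS = 1 → equal
At (5, 5): LHS = cos(5)² + sin(5)² = 1, RHS = 1 → equal

So the claim does hold at both of these boundary points, even though it is not an identity.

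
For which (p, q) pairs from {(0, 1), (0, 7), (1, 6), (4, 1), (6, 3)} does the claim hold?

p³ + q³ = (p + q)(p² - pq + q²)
Testing each pair:
(0, 1): LHS = 1, RHS = 1 → holds
(0, 7): LHS = 343, RHS = 343 → holds
(1, 6): LHS = 217, RHS = 217 → holds
(4, 1): LHS = 65, RHS = 65 → holds
(6, 3): LHS = 243, RHS = 243 → holds

Every pair satisfies the claim.

Answer: All pairs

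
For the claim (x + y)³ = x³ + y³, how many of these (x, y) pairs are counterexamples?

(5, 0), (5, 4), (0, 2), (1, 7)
Testing each pair:
(5, 0): LHS = 125, RHS = 125 → satisfies claim
(5, 4): LHS = 729, RHS = 189 → counterexample
(0, 2): LHS = 8, RHS = 8 → satisfies claim
(1, 7): LHS = 512, RHS = 344 → counterexample

That makes 2 counterexamples.

Answer: 2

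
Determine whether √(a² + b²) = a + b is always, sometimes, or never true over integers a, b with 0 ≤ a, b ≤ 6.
Sometimes true

It holds at (a, b) = (0, 2) (both sides equal 2), but fails at (a, b) = (2, 5) (LHS = √(29) ≈ 5.385, RHS = 7).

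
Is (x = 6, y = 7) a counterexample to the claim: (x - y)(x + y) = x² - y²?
No

Substituting x = 6, y = 7:
LHS = (6 - 7)(6 + 7) = -13
RHS = 6² - 7² = -13

The sides agree, so this pair does not disprove the claim.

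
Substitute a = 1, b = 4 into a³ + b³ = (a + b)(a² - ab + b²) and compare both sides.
LHS = 1³ + 4³ = 65
RHS = (1 + 4)(1² - 1·4 + 4²) = 65

LHS = RHS: the two sides agree.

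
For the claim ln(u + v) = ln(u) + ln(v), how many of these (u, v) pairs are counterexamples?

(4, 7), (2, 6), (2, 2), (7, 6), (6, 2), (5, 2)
Testing each pair:
(4, 7): LHS = ln(11) ≈ 2.398, RHS = ln(4) + ln(7) ≈ 3.332 → counterexample
(2, 6): LHS = ln(8) ≈ 2.079, RHS = ln(2) + ln(6) ≈ 2.485 → counterexample
(2, 2): LHS = ln(4) ≈ 1.386, RHS = 2·ln(2) ≈ 1.386 → satisfies claim
(7, 6): LHS = ln(13) ≈ 2.565, RHS = ln(6) + ln(7) ≈ 3.738 → counterexample
(6, 2): LHS = ln(8) ≈ 2.079, RHS = ln(2) + ln(6) ≈ 2.485 → counterexample
(5, 2): LHS = ln(7) ≈ 1.946, RHS = ln(2) + ln(5) ≈ 2.303 → counterexample

That makes 5 counterexamples.

Answer: 5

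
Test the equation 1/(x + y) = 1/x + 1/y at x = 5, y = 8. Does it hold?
Fails

Substituting x = 5, y = 8:

LHS = 1/(5 + 8) = 1/13
RHS = 1/5 + 1/8 = 13/40

LHS ≠ RHS, so the equation does not hold at this point.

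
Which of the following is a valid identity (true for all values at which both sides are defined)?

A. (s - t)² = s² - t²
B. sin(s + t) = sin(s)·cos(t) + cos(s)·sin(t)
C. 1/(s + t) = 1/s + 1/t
A: fails at (2, 5) — LHS = 9, RHS = -21.
B: holds — e.g. at (4, 5), both sides equal sin(9) ≈ 0.4121.
C: fails at (2, 5) — LHS = 1/7, RHS = 7/10.

Answer: B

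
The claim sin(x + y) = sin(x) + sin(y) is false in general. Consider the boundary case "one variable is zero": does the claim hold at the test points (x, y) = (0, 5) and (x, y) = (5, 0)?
At (0, 5): LHS = sin(5) ≈ -0.9589, RHS = sin(5) ≈ -0.9589 → equal
At (5, 0): LHS = sin(5) ≈ -0.9589, RHS = sin(5) ≈ -0.9589 → equal

So the claim does hold at both of these boundary points, even though it is not an identity.

Answer: Yes, holds at both test points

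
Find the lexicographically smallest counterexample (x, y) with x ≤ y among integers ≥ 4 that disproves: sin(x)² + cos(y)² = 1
(x, y) = (4, 5)

At (4, 4): both sides equal 1, so it holds there.

Substituting (4, 5) into the claim:
LHS = sin(4)² + cos(5)² ≈ 0.6532
RHS = 1

Since LHS ≠ RHS, this pair disproves the claim, and no lexicographically smaller pair (x ≤ y, integers ≥ 4) does.

For instance (8, 9) is also a counterexample (LHS = cos(9)² + sin(8)² ≈ 1.809, RHS = 1), but it's lexicographically larger.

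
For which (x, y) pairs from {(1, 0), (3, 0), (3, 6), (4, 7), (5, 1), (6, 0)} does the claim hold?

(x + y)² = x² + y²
(1, 0), (3, 0), (6, 0)

Testing each pair:
(1, 0): LHS = 1, RHS = 1 → holds
(3, 0): LHS = 9, RHS = 9 → holds
(3, 6): LHS = 81, RHS = 45 → fails
(4, 7): LHS = 121, RHS = 65 → fails
(5, 1): LHS = 36, RHS = 26 → fails
(6, 0): LHS = 36, RHS = 36 → holds

3 of 6 pairs satisfy the claim.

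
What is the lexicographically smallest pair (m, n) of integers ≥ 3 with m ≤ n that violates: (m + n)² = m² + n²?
Substituting (3, 3) into the claim:
LHS = (3 + 3)² = 36
RHS = 3² + 3² = 18

Since LHS ≠ RHS, this pair disproves the claim, and no lexicographically smaller pair (m ≤ n, integers ≥ 3) does.

For instance (8, 8) is also a counterexample (LHS = 256, RHS = 128), but it's lexicographically larger.

Answer: (m, n) = (3, 3)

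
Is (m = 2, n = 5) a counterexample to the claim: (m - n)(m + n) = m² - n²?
Substituting m = 2, n = 5:
LHS = (2 - 5)(2 + 5) = -21
RHS = 2² - 5² = -21

The sides agree, so this pair does not disprove the claim.

Answer: No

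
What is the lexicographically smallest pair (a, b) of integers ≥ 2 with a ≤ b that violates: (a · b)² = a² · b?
Substituting (2, 2) into the claim:
LHS = (2 · 2)² = 16
RHS = 2² · 2 = 8

Since LHS ≠ RHS, this pair disproves the claim, and no lexicographically smaller pair (a ≤ b, integers ≥ 2) does.

For instance (2, 6) is also a counterexample (LHS = 144, RHS = 24), but it's lexicographically larger.

Answer: (a, b) = (2, 2)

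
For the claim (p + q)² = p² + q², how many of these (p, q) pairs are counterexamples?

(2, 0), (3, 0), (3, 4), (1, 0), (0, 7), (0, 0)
1

Testing each pair:
(2, 0): LHS = 4, RHS = 4 → satisfies claim
(3, 0): LHS = 9, RHS = 9 → satisfies claim
(3, 4): LHS = 49, RHS = 25 → counterexample
(1, 0): LHS = 1, RHS = 1 → satisfies claim
(0, 7): LHS = 49, RHS = 49 → satisfies claim
(0, 0): LHS = 0, RHS = 0 → satisfies claim

That makes 1 counterexample.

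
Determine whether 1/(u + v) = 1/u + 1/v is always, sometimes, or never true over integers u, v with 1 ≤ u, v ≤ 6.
The claim fails for every pair in the range. For instance at (u, v) = (3, 5): LHS = 1/8, RHS = 8/15.

Answer: Never true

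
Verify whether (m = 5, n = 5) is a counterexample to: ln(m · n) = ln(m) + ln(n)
No

Substituting m = 5, n = 5:
LHS = ln(5 · 5) = ln(25) ≈ 3.219
RHS = ln(5) + ln(5) = 2·ln(5) ≈ 3.219

The sides agree, so this pair does not disprove the claim.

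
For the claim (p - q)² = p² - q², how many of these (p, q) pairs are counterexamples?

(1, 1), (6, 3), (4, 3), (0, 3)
3

Testing each pair:
(1, 1): LHS = 0, RHS = 0 → satisfies claim
(6, 3): LHS = 9, RHS = 27 → counterexample
(4, 3): LHS = 1, RHS = 7 → counterexample
(0, 3): LHS = 9, RHS = -9 → counterexample

That makes 3 counterexamples.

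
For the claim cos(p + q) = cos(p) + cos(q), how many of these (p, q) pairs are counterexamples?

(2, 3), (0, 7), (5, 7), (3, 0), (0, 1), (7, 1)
Testing each pair:
(2, 3): LHS = cos(5) ≈ 0.2837, RHS = cos(3) + cos(2) ≈ -1.406 → counterexample
(0, 7): LHS = cos(7) ≈ 0.7539, RHS = cos(7) + 1 ≈ 1.754 → counterexample
(5, 7): LHS = cos(12) ≈ 0.8439, RHS = cos(5) + cos(7) ≈ 1.038 → counterexample
(3, 0): LHS = cos(3) ≈ -0.99, RHS = cos(3) + 1 ≈ 0.01001 → counterexample
(0, 1): LHS = cos(1) ≈ 0.5403, RHS = cos(1) + 1 ≈ 1.54 → counterexample
(7, 1): LHS = cos(8) ≈ -0.1455, RHS = cos(1) + cos(7) ≈ 1.294 → counterexample

That makes 6 counterexamples.

Answer: 6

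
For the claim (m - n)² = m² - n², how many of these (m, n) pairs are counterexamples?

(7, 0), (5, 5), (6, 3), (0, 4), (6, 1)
Testing each pair:
(7, 0): LHS = 49, RHS = 49 → satisfies claim
(5, 5): LHS = 0, RHS = 0 → satisfies claim
(6, 3): LHS = 9, RHS = 27 → counterexample
(0, 4): LHS = 16, RHS = -16 → counterexample
(6, 1): LHS = 25, RHS = 35 → counterexample

That makes 3 counterexamples.

Answer: 3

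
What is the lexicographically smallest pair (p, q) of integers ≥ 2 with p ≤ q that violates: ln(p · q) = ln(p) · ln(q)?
Substituting (2, 2) into the claim:
LHS = ln(2 · 2) = ln(4) ≈ 1.386
RHS = ln(2) · ln(2) = ln(2)² ≈ 0.4805

Since LHS ≠ RHS, this pair disproves the claim, and no lexicographically smaller pair (p ≤ q, integers ≥ 2) does.

For instance (3, 4) is also a counterexample (LHS = ln(12) ≈ 2.485, RHS = ln(3)·ln(4) ≈ 1.523), but it's lexicographically larger.

Answer: (p, q) = (2, 2)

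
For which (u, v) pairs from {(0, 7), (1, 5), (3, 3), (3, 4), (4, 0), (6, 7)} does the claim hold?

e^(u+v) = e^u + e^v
Testing each pair:
(0, 7): LHS = e^7 ≈ 1097, RHS = 1 + e^7 ≈ 1098 → fails
(1, 5): LHS = e^6 ≈ 403.4, RHS = e + e^5 ≈ 151.1 → fails
(3, 3): LHS = e^6 ≈ 403.4, RHS = 2·e^3 ≈ 40.17 → fails
(3, 4): LHS = e^7 ≈ 1097, RHS = e^3 + e^4 ≈ 74.68 → fails
(4, 0): LHS = e^4 ≈ 54.6, RHS = 1 + e^4 ≈ 55.6 → fails
(6, 7): LHS = e^13 ≈ 442413.4, RHS = e^6 + e^7 ≈ 1500 → fails

No pair satisfies the claim.

Answer: None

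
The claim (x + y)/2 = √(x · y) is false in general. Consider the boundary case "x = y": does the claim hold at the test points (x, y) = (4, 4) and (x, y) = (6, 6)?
At (4, 4): LHS = 4, RHS = 4 → equal
At (6, 6): LHS = 6, RHS = 6 → equal

So the claim does hold at both of these boundary points, even though it is not an identity.

Answer: Yes, holds at both test points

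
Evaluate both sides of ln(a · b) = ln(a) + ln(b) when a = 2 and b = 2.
LHS = ln(2 · 2) = ln(4) ≈ 1.386
RHS = ln(2) + ln(2) = 2·ln(2) ≈ 1.386

LHS = RHS: the two sides agree.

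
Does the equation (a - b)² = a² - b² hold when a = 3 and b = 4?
Fails

Substituting a = 3, b = 4:

LHS = (3 - 4)² = 1
RHS = 3² - 4² = -7

LHS ≠ RHS, so the equation does not hold at this point.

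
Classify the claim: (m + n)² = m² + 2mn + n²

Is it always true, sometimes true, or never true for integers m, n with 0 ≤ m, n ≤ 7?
Always true

The identity holds for every pair in the range. For instance at (m, n) = (1, 1): both sides equal 4.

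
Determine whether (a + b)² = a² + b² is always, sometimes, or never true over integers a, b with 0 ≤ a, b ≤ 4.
Sometimes true

It holds at (a, b) = (4, 0) (both sides equal 16), but fails at (a, b) = (1, 3) (LHS = 16, RHS = 10).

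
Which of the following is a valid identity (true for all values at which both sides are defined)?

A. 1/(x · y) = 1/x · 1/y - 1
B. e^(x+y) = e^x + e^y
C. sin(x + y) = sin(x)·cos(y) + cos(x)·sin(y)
C

A: fails at (2, 3) — LHS = 1/6, RHS = -5/6.
B: fails at (3, 4) — LHS = e^7 ≈ 1097, RHS = e^3 + e^4 ≈ 74.68.
C: holds — e.g. at (5, 5), both sides equal sin(10) ≈ -0.544.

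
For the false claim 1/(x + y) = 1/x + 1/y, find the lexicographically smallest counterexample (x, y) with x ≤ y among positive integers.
Substituting (1, 1) into the claim:
LHS = 1/(1 + 1) = 1/2
RHS = 1/1 + 1/1 = 2

Since LHS ≠ RHS, this pair disproves the claim, and no lexicographically smaller pair (x ≤ y, positive integers) does.

For instance (1, 5) is also a counterexample (LHS = 1/6, RHS = 6/5), but it's lexicographically larger.

Answer: (x, y) = (1, 1)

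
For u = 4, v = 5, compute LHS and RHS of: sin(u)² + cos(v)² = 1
LHS = sin(4)² + cos(5)² ≈ 0.6532
RHS = 1

LHS ≠ RHS (they differ by about 0.3468), so the equation does not hold here.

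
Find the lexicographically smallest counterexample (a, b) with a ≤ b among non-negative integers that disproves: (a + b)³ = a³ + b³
At (0, 5): both sides equal 125, so it holds there.

Substituting (1, 1) into the claim:
LHS = (1 + 1)³ = 8
RHS = 1³ + 1³ = 2

Since LHS ≠ RHS, this pair disproves the claim, and no lexicographically smaller pair (a ≤ b, non-negative integers) does.

For instance (1, 5) is also a counterexample (LHS = 216, RHS = 126), but it's lexicographically larger.

Answer: (a, b) = (1, 1)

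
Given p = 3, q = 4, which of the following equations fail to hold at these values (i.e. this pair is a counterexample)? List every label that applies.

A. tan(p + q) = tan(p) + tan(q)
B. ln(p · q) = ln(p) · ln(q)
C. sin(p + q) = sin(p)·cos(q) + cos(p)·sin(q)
A, B

Evaluating each claim at the given values:
A. LHS = tan(7) ≈ 0.8714, RHS = tan(3) + tan(4) ≈ 1.015 → fails here (LHS ≠ RHS)
B. LHS = ln(12) ≈ 2.485, RHS = ln(3)·ln(4) ≈ 1.523 → fails here (LHS ≠ RHS)
C. LHS = sin(7) ≈ 0.657, RHS = sin(3)·cos(4) + sin(4)·cos(3) ≈ 0.657 → holds here (LHS = RHS)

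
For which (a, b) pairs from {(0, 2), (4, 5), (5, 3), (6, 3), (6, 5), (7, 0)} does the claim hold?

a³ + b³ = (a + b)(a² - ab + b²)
Testing each pair:
(0, 2): LHS = 8, RHS = 8 → holds
(4, 5): LHS = 189, RHS = 189 → holds
(5, 3): LHS = 152, RHS = 152 → holds
(6, 3): LHS = 243, RHS = 243 → holds
(6, 5): LHS = 341, RHS = 341 → holds
(7, 0): LHS = 343, RHS = 343 → holds

Every pair satisfies the claim.

Answer: All pairs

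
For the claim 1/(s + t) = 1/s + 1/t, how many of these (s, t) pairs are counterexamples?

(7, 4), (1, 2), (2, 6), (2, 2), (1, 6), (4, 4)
Testing each pair:
(7, 4): LHS = 1/11, RHS = 11/28 → counterexample
(1, 2): LHS = 1/3, RHS = 3/2 → counterexample
(2, 6): LHS = 1/8, RHS = 2/3 → counterexample
(2, 2): LHS = 1/4, RHS = 1 → counterexample
(1, 6): LHS = 1/7, RHS = 7/6 → counterexample
(4, 4): LHS = 1/8, RHS = 1/2 → counterexample

That makes 6 counterexamples.

Answer: 6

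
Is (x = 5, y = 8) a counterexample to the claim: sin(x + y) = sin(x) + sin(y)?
Yes

Substituting x = 5, y = 8:
LHS = sin(5 + 8) = sin(13) ≈ 0.4202
RHS = sin(5) + sin(8) ≈ 0.03043

Since LHS ≠ RHS, this pair disproves the claim.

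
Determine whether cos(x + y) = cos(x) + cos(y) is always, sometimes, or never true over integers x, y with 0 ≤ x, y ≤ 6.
The claim fails for every pair in the range. For instance at (x, y) = (6, 5): LHS = cos(11) ≈ 0.004426, RHS = cos(5) + cos(6) ≈ 1.244.

Answer: Never true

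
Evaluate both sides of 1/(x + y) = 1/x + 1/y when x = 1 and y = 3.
LHS = 1/(1 + 3) = 1/4
RHS = 1/1 + 1/3 = 4/3

LHS ≠ RHS, so the equation does not hold here.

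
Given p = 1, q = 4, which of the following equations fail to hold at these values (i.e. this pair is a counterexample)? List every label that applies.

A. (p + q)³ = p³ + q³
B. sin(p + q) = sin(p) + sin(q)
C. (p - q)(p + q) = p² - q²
Evaluating each claim at the given values:
A. LHS = 125, RHS = 65 → fails here (LHS ≠ RHS)
B. LHS = sin(5) ≈ -0.9589, RHS = sin(4) + sin(1) ≈ 0.08467 → fails here (LHS ≠ RHS)
C. LHS = -15, RHS = -15 → holds here (LHS = RHS)

Answer: A, B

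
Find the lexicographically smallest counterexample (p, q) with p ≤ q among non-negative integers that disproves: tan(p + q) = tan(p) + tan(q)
At (0, 0): both sides equal 0, so it holds there.
At (0, 3): both sides equal tan(3) ≈ -0.1425, so it holds there.

Substituting (1, 1) into the claim:
LHS = tan(1 + 1) = tan(2) ≈ -2.185
RHS = tan(1) + tan(1) = 2·tan(1) ≈ 3.115

Since LHS ≠ RHS, this pair disproves the claim, and no lexicographically smaller pair (p ≤ q, non-negative integers) does.

For instance (2, 7) is also a counterexample (LHS = tan(9) ≈ -0.4523, RHS = tan(2) + tan(7) ≈ -1.314), but it's lexicographically larger.

Answer: (p, q) = (1, 1)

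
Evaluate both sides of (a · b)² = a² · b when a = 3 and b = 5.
LHS = (3 · 5)² = 225
RHS = 3² · 5 = 45

LHS ≠ RHS, so the equation does not hold here.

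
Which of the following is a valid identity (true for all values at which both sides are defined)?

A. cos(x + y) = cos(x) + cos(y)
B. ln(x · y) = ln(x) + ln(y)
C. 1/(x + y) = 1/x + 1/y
B

A: fails at (5, 8) — LHS = cos(13) ≈ 0.9074, RHS = cos(8) + cos(5) ≈ 0.1382.
B: holds — e.g. at (5, 5), both sides equal ln(25) ≈ 3.219.
C: fails at (6, 7) — LHS = 1/13, RHS = 13/42.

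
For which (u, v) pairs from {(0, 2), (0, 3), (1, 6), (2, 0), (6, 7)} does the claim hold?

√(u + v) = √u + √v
Testing each pair:
(0, 2): LHS = √(2) ≈ 1.414, RHS = √(2) ≈ 1.414 → holds
(0, 3): LHS = √(3) ≈ 1.732, RHS = √(3) ≈ 1.732 → holds
(1, 6): LHS = √(7) ≈ 2.646, RHS = 1 + √(6) ≈ 3.449 → fails
(2, 0): LHS = √(2) ≈ 1.414, RHS = √(2) ≈ 1.414 → holds
(6, 7): LHS = √(13) ≈ 3.606, RHS = √(6) + √(7) ≈ 5.095 → fails

3 of 5 pairs satisfy the claim.

Answer: (0, 2), (0, 3), (2, 0)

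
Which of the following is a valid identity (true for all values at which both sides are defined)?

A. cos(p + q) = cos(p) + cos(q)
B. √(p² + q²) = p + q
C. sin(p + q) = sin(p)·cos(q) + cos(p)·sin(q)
C

A: fails at (2, 7) — LHS = cos(9) ≈ -0.9111, RHS = cos(2) + cos(7) ≈ 0.3378.
B: fails at (1, 3) — LHS = √(10) ≈ 3.162, RHS = 4.
C: holds — e.g. at (2, 5), both sides equal sin(7) ≈ 0.657.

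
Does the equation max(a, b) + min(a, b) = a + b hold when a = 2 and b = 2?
Substituting a = 2, b = 2:

LHS = max(2, 2) + min(2, 2) = 4
RHS = 2 + 2 = 4

LHS = RHS, so the equation holds at this point.

Answer: Holds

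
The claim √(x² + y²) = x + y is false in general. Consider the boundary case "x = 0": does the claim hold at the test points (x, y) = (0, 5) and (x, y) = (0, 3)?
Yes, holds at both test points

At (0, 5): LHS = 5, RHS = 5 → equal
At (0, 3): LHS = 3, RHS = 3 → equal

So the claim does hold at both of these boundary points, even though it is not an identity.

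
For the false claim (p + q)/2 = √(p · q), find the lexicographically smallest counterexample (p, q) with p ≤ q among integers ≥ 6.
(p, q) = (6, 7)

Substituting (6, 7) into the claim:
LHS = (6 + 7)/2 = 13/2
RHS = √(6 · 7) = √(42) ≈ 6.481

Since LHS ≠ RHS, this pair disproves the claim, and no lexicographically smaller pair (p ≤ q, integers ≥ 6) does.

For instance (9, 11) is also a counterexample (LHS = 10, RHS = 3·√(11) ≈ 9.95), but it's lexicographically larger.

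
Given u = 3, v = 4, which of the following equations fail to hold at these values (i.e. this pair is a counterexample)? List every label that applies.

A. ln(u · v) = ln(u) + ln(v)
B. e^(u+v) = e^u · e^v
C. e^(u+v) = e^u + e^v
Evaluating each claim at the given values:
A. LHS = ln(12) ≈ 2.485, RHS = ln(3) + ln(4) ≈ 2.485 → holds here (LHS = RHS)
B. LHS = e^7 ≈ 1097, RHS = e^7 ≈ 1097 → holds here (LHS = RHS)
C. LHS = e^7 ≈ 1097, RHS = e^3 + e^4 ≈ 74.68 → fails here (LHS ≠ RHS)

Answer: C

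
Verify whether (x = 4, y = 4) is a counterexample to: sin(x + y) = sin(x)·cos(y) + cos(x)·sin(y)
Substituting x = 4, y = 4:
LHS = sin(4 + 4) = sin(8) ≈ 0.9894
RHS = sin(4)·cos(4) + cos(4)·sin(4) = 2·sin(4)·cos(4) ≈ 0.9894

The sides agree, so this pair does not disprove the claim.

Answer: No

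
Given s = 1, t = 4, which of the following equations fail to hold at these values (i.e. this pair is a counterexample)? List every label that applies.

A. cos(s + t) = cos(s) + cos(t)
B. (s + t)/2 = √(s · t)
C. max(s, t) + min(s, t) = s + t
Evaluating each claim at the given values:
A. LHS = cos(5) ≈ 0.2837, RHS = cos(4) + cos(1) ≈ -0.1133 → fails here (LHS ≠ RHS)
B. LHS = 5/2, RHS = 2 → fails here (LHS ≠ RHS)
C. LHS = 5, RHS = 5 → holds here (LHS = RHS)

Answer: A, B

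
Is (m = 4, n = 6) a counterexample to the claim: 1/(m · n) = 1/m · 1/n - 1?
Substituting m = 4, n = 6:
LHS = 1/(4 · 6) = 1/24
RHS = 1/4 · 1/6 - 1 = -23/24

Since LHS ≠ RHS, this pair disproves the claim.

Answer: Yes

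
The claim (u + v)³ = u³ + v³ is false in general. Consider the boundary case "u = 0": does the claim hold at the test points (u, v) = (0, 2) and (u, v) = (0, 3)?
Yes, holds at both test points

At (0, 2): LHS = 8, RHS = 8 → equal
At (0, 3): LHS = 27, RHS = 27 → equal

So the claim does hold at both of these boundary points, even though it is not an identity.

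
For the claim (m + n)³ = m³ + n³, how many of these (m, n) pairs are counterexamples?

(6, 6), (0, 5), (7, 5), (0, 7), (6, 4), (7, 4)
4

Testing each pair:
(6, 6): LHS = 1728, RHS = 432 → counterexample
(0, 5): LHS = 125, RHS = 125 → satisfies claim
(7, 5): LHS = 1728, RHS = 468 → counterexample
(0, 7): LHS = 343, RHS = 343 → satisfies claim
(6, 4): LHS = 1000, RHS = 280 → counterexample
(7, 4): LHS = 1331, RHS = 407 → counterexample

That makes 4 counterexamples.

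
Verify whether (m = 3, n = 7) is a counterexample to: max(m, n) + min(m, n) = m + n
No

Substituting m = 3, n = 7:
LHS = max(3, 7) + min(3, 7) = 10
RHS = 3 + 7 = 10

The sides agree, so this pair does not disprove the claim.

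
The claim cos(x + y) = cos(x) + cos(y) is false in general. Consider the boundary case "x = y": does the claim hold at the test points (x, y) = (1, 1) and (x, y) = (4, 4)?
No, fails at both test points

At (1, 1): LHS = cos(2) ≈ -0.4161 ≠ RHS = 2·cos(1) ≈ 1.081
At (4, 4): LHS = cos(8) ≈ -0.1455 ≠ RHS = 2·cos(4) ≈ -1.307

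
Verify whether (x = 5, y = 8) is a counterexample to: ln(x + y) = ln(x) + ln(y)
Substituting x = 5, y = 8:
LHS = ln(5 + 8) = ln(13) ≈ 2.565
RHS = ln(5) + ln(8) ≈ 3.689

Since LHS ≠ RHS, this pair disproves the claim.

Answer: Yes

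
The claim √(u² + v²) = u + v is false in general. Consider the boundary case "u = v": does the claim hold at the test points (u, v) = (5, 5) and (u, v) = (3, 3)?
No, fails at both test points

At (5, 5): LHS = 5·√(2) ≈ 7.071 ≠ RHS = 10
At (3, 3): LHS = 3·√(2) ≈ 4.243 ≠ RHS = 6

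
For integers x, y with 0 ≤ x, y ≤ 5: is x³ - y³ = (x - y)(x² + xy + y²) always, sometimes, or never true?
The identity holds for every pair in the range. For instance at (x, y) = (0, 1): both sides equal -1.

Answer: Always true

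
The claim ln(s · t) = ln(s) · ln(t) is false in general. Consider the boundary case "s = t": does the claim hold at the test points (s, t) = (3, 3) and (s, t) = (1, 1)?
At (3, 3): LHS = ln(9) ≈ 2.197 ≠ RHS = ln(3)² ≈ 1.207
At (1, 1): LHS = 0, RHS = 0 → equal

Answer: Only at (1, 1)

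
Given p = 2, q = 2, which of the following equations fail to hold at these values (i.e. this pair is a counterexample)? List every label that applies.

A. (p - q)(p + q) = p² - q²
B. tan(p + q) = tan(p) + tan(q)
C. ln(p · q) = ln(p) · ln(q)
Evaluating each claim at the given values:
A. LHS = 0, RHS = 0 → holds here (LHS = RHS)
B. LHS = tan(4) ≈ 1.158, RHS = 2·tan(2) ≈ -4.37 → fails here (LHS ≠ RHS)
C. LHS = ln(4) ≈ 1.386, RHS = ln(2)² ≈ 0.4805 → fails here (LHS ≠ RHS)

Answer: B, C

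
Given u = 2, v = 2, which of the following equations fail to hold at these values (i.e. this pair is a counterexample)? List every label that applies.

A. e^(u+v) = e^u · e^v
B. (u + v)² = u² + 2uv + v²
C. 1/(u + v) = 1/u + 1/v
C

Evaluating each claim at the given values:
A. LHS = e^4 ≈ 54.6, RHS = e^4 ≈ 54.6 → holds here (LHS = RHS)
B. LHS = 16, RHS = 16 → holds here (LHS = RHS)
C. LHS = 1/4, RHS = 1 → fails here (LHS ≠ RHS)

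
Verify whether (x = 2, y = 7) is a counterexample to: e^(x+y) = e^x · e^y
No

Substituting x = 2, y = 7:
LHS = e^(2+7) = e^9 ≈ 8103
RHS = e^2 · e^7 = e^9 ≈ 8103

The sides agree, so this pair does not disprove the claim.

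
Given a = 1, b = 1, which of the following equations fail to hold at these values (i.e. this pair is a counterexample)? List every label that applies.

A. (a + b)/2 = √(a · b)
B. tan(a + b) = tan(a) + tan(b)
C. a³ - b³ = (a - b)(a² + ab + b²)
Evaluating each claim at the given values:
A. LHS = 1, RHS = 1 → holds here (LHS = RHS)
B. LHS = tan(2) ≈ -2.185, RHS = 2·tan(1) ≈ 3.115 → fails here (LHS ≠ RHS)
C. LHS = 0, RHS = 0 → holds here (LHS = RHS)

Answer: B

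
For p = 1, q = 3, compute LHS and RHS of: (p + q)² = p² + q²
LHS = (1 + 3)² = 16
RHS = 1² + 3² = 10

LHS ≠ RHS, so the equation does not hold here.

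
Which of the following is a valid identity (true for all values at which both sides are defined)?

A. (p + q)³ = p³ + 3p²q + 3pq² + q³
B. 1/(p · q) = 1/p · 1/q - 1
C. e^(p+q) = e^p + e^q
A

A: holds — e.g. at (4, 5), both sides equal 729.
B: fails at (1, 4) — LHS = 1/4, RHS = -3/4.
C: fails at (2, 4) — LHS = e^6 ≈ 403.4, RHS = e^2 + e^4 ≈ 61.99.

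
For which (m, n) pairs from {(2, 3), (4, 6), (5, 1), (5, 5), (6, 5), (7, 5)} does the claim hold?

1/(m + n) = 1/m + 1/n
Testing each pair:
(2, 3): LHS = 1/5, RHS = 5/6 → fails
(4, 6): LHS = 1/10, RHS = 5/12 → fails
(5, 1): LHS = 1/6, RHS = 6/5 → fails
(5, 5): LHS = 1/10, RHS = 2/5 → fails
(6, 5): LHS = 1/11, RHS = 11/30 → fails
(7, 5): LHS = 1/12, RHS = 12/35 → fails

No pair satisfies the claim.

Answer: None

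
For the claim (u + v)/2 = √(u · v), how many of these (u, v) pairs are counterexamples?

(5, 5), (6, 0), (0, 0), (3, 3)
Testing each pair:
(5, 5): LHS = 5, RHS = 5 → satisfies claim
(6, 0): LHS = 3, RHS = 0 → counterexample
(0, 0): LHS = 0, RHS = 0 → satisfies claim
(3, 3): LHS = 3, RHS = 3 → satisfies claim

That makes 1 counterexample.

Answer: 1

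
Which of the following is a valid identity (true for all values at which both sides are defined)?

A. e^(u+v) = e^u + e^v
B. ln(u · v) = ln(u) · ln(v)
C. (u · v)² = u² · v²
A: fails at (1, 1) — LHS = e^2 ≈ 7.389, RHS = 2·e ≈ 5.437.
B: fails at (5, 5) — LHS = ln(25) ≈ 3.219, RHS = ln(5)² ≈ 2.59.
C: holds — e.g. at (4, 4), both sides equal 256.

Answer: C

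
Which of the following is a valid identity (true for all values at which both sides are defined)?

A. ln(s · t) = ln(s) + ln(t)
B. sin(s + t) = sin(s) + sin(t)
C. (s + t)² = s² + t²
A

A: holds — e.g. at (1, 1), both sides equal 0.
B: fails at (3, 4) — LHS = sin(7) ≈ 0.657, RHS = sin(4) + sin(3) ≈ -0.6157.
C: fails at (2, 2) — LHS = 16, RHS = 8.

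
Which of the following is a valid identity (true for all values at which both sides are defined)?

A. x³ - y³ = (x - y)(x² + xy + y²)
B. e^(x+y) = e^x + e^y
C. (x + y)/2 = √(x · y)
A

A: holds — e.g. at (3, 5), both sides equal -98.
B: fails at (3, 4) — LHS = e^7 ≈ 1097, RHS = e^3 + e^4 ≈ 74.68.
C: fails at (3, 7) — LHS = 5, RHS = √(21) ≈ 4.583.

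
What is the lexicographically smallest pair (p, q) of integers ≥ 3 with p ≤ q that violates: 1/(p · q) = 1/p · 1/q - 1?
Substituting (3, 3) into the claim:
LHS = 1/(3 · 3) = 1/9
RHS = 1/3 · 1/3 - 1 = -8/9

Since LHS ≠ RHS, this pair disproves the claim, and no lexicographically smaller pair (p ≤ q, integers ≥ 3) does.

For instance (4, 9) is also a counterexample (LHS = 1/36, RHS = -35/36), but it's lexicographically larger.

Answer: (p, q) = (3, 3)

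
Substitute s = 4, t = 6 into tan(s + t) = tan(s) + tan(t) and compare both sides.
LHS = tan(4 + 6) = tan(10) ≈ 0.6484
RHS = tan(4) + tan(6) ≈ 0.8668

LHS ≠ RHS (they differ by about 0.2185), so the equation does not hold here.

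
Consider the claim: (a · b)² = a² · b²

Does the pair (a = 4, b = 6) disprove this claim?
Substituting a = 4, b = 6:
LHS = (4 · 6)² = 576
RHS = 4² · 6² = 576

The sides agree, so this pair does not disprove the claim.

Answer: No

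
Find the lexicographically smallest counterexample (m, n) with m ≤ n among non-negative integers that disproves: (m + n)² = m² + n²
At (0, 0): both sides equal 0, so it holds there.
At (0, 2): both sides equal 4, so it holds there.

Substituting (1, 1) into the claim:
LHS = (1 + 1)² = 4
RHS = 1² + 1² = 2

Since LHS ≠ RHS, this pair disproves the claim, and no lexicographically smaller pair (m ≤ n, non-negative integers) does.

For instance (1, 3) is also a counterexample (LHS = 16, RHS = 10), but it's lexicographically larger.

Answer: (m, n) = (1, 1)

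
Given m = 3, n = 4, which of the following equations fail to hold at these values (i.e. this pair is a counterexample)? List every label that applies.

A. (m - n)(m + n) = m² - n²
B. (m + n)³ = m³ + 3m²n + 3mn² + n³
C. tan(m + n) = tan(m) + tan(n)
C

Evaluating each claim at the given values:
A. LHS = -7, RHS = -7 → holds here (LHS = RHS)
B. LHS = 343, RHS = 343 → holds here (LHS = RHS)
C. LHS = tan(7) ≈ 0.8714, RHS = tan(3) + tan(4) ≈ 1.015 → fails here (LHS ≠ RHS)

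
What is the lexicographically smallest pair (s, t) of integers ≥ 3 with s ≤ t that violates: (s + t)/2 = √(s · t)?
(s, t) = (3, 4)

At (3, 3): both sides equal 3, so it holds there.

Substituting (3, 4) into the claim:
LHS = (3 + 4)/2 = 7/2
RHS = √(3 · 4) = 2·√(3) ≈ 3.464

Since LHS ≠ RHS, this pair disproves the claim, and no lexicographically smaller pair (s ≤ t, integers ≥ 3) does.

For instance (9, 10) is also a counterexample (LHS = 19/2, RHS = 3·√(10) ≈ 9.487), but it's lexicographically larger.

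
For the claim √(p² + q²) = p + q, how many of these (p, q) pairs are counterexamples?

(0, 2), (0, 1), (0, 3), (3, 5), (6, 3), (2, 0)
Testing each pair:
(0, 2): LHS = 2, RHS = 2 → satisfies claim
(0, 1): LHS = 1, RHS = 1 → satisfies claim
(0, 3): LHS = 3, RHS = 3 → satisfies claim
(3, 5): LHS = √(34) ≈ 5.831, RHS = 8 → counterexample
(6, 3): LHS = 3·√(5) ≈ 6.708, RHS = 9 → counterexample
(2, 0): LHS = 2, RHS = 2 → satisfies claim

That makes 2 counterexamples.

Answer: 2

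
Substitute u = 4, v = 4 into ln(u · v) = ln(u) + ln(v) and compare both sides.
LHS = ln(4 · 4) = ln(16) ≈ 2.773
RHS = ln(4) + ln(4) = 2·ln(4) ≈ 2.773

LHS = RHS: the two sides agree.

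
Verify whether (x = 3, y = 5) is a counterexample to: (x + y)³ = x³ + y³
Yes

Substituting x = 3, y = 5:
LHS = (3 + 5)³ = 512
RHS = 3³ + 5³ = 152

Since LHS ≠ RHS, this pair disproves the claim.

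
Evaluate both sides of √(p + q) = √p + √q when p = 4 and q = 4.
LHS = √(4 + 4) = 2·√(2) ≈ 2.828
RHS = √4 + √4 = 4

LHS ≠ RHS (they differ by about 1.172), so the equation does not hold here.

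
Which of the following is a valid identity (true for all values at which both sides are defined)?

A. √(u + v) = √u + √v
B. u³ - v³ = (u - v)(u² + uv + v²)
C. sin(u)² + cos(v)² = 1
A: fails at (1, 3) — LHS = 2, RHS = 1 + √(3) ≈ 2.732.
B: holds — e.g. at (4, 6), both sides equal -152.
C: fails at (1, 4) — LHS = cos(4)² + sin(1)² ≈ 1.135, RHS = 1.

Answer: B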